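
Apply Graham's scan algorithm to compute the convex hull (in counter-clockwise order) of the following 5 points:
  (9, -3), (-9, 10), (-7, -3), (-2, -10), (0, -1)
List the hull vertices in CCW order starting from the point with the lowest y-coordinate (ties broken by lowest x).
Hull (CCW) = [(-2, -10), (9, -3), (-9, 10), (-7, -3)]

Graham scan procedure:
  1. Find the pivot p₀ = point with lowest y (tie → lowest x): (-2, -10).
  2. Sort the remaining points by polar angle around p₀.
  3. Walk through sorted points, maintaining a stack; pop the top while the last three entries make a non-left turn (cross product ≤ 0).
  4. Final stack is the convex hull in CCW order: (-2, -10), (9, -3), (-9, 10), (-7, -3).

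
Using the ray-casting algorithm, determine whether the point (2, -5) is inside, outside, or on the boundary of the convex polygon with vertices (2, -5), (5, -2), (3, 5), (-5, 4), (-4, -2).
The point (2, -5) lies on the polygon boundary

Boundary check: the query satisfies the collinearity and bounding-box conditions for some polygon edge, so it lies exactly on the boundary.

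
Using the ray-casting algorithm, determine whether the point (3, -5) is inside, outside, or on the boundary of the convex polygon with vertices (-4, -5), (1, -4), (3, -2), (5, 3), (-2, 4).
The point (3, -5) lies strictly outside the polygon

Cast a horizontal ray to the right from the query point and count how many polygon edges it crosses (each edge strictly once or zero times, handled with the usual half-open convention). 
Parity of crossings → even ⇒ outside.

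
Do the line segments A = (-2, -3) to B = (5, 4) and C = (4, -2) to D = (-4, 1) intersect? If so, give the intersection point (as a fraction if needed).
Yes; intersection at (4/11, -7/11) (t = 26/77 on AB, s = 5/11 on CD)

Parametrize AB as A + t(B − A) = (-2 + 7 t, -3 + 7 t) and CD as C + s(D − C) = (4 + -8 s, -2 + 3 s). Solve the linear system for (t, s). Determinant = -77 ≠ 0, so a unique intersection of the containing lines exists. Solution: t = 26/77, s = 5/11 — both in [0, 1], so the segments cross. Intersection point: (4/11, -7/11).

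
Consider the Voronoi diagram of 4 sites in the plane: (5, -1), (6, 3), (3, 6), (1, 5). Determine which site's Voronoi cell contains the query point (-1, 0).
Nearest site = (1, 5)

The Voronoi cell of site s contains exactly those query points closer to s than to any other site. Compute squared distances from q = (-1, 0) to each site:
  (1 − -1)² + (5 − 0)² = 29
  (5 − -1)² + (-1 − 0)² = 37
  (3 − -1)² + (6 − 0)² = 52
  (6 − -1)² + (3 − 0)² = 58
Minimum is attained by (1, 5), so q lies in its Voronoi cell.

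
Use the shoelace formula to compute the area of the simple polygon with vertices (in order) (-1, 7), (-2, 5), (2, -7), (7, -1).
Area = 54

Shoelace formula: Area = (1/2) |Σ_i (x_i · y_{i+1} − x_{i+1} · y_i)| (indices mod n). Compute each cross term:
  (-1)(5) − (-2)(7) = 9
  (-2)(-7) − (2)(5) = 4
  (2)(-1) − (7)(-7) = 47
  (7)(7) − (-1)(-1) = 48
Sum = 108, so (signed) Area = 108/2 = 54, |Area| = 54.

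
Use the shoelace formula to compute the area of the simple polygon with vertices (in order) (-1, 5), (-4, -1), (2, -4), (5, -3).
Area = 75/2

Shoelace formula: Area = (1/2) |Σ_i (x_i · y_{i+1} − x_{i+1} · y_i)| (indices mod n). Compute each cross term:
  (-1)(-1) − (-4)(5) = 21
  (-4)(-4) − (2)(-1) = 18
  (2)(-3) − (5)(-4) = 14
  (5)(5) − (-1)(-3) = 22
Sum = 75, so (signed) Area = 75/2 = 75/2, |Area| = 75/2.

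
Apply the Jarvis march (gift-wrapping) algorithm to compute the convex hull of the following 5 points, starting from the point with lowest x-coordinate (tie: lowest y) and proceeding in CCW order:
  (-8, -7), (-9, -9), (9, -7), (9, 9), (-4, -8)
Hull (CCW) = [(-9, -9), (9, -7), (9, 9), (-8, -7)]

Jarvis march: at each step, from the current hull vertex p, select the next vertex q as the point such that every other point lies strictly to the left of (or on) the directed line p → q. (Equivalently: for every other point r, the cross product (q − p) × (r − p) ≥ 0.)
Starting point (lowest x, tie lowest y): (-9, -9). Wrap until returning to start. Resulting hull: (-9, -9), (9, -7), (9, 9), (-8, -7).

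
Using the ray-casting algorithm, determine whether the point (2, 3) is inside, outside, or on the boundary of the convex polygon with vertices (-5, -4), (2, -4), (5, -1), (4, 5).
The point (2, 3) lies on the polygon boundary

Boundary check: the query satisfies the collinearity and bounding-box conditions for some polygon edge, so it lies exactly on the boundary.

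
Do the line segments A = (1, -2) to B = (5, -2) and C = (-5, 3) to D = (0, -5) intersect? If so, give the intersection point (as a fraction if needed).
No (intersection of containing lines falls outside at least one segment)

Parametrize and solve: t = -23/32, s = 5/8. At least one of these is outside [0, 1], so the segments do not intersect.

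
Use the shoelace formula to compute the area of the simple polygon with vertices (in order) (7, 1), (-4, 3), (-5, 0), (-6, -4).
Area = 41

Shoelace formula: Area = (1/2) |Σ_i (x_i · y_{i+1} − x_{i+1} · y_i)| (indices mod n). Compute each cross term:
  (7)(3) − (-4)(1) = 25
  (-4)(0) − (-5)(3) = 15
  (-5)(-4) − (-6)(0) = 20
  (-6)(1) − (7)(-4) = 22
Sum = 82, so (signed) Area = 82/2 = 41, |Area| = 41.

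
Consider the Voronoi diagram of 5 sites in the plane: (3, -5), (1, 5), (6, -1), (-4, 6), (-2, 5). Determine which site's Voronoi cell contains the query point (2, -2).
Nearest site = (3, -5)

The Voronoi cell of site s contains exactly those query points closer to s than to any other site. Compute squared distances from q = (2, -2) to each site:
  (3 − 2)² + (-5 − -2)² = 10
  (6 − 2)² + (-1 − -2)² = 17
  (1 − 2)² + (5 − -2)² = 50
  (-2 − 2)² + (5 − -2)² = 65
  (-4 − 2)² + (6 − -2)² = 100
Minimum is attained by (3, -5), so q lies in its Voronoi cell.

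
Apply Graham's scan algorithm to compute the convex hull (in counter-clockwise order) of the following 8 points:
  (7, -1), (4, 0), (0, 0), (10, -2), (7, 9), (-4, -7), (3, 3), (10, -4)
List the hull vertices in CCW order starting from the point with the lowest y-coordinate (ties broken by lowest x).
Hull (CCW) = [(-4, -7), (10, -4), (10, -2), (7, 9), (0, 0)]

Graham scan procedure:
  1. Find the pivot p₀ = point with lowest y (tie → lowest x): (-4, -7).
  2. Sort the remaining points by polar angle around p₀.
  3. Walk through sorted points, maintaining a stack; pop the top while the last three entries make a non-left turn (cross product ≤ 0).
  4. Final stack is the convex hull in CCW order: (-4, -7), (10, -4), (10, -2), (7, 9), (0, 0).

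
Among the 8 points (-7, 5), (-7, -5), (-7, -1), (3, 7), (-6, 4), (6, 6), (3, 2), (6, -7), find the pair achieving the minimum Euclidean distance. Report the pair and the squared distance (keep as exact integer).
Pair = ((-7, 5), (-6, 4)); squared distance = 2

Compute all C(8, 2) = 28 pairwise squared distances (x_i − x_j)² + (y_i − y_j)². The minimum is 2, attained by the pair ((-7, 5), (-6, 4)).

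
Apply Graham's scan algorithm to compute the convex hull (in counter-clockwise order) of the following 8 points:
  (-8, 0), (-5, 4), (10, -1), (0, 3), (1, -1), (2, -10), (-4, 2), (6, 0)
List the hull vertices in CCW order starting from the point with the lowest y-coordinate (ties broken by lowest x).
Hull (CCW) = [(2, -10), (10, -1), (0, 3), (-5, 4), (-8, 0)]

Graham scan procedure:
  1. Find the pivot p₀ = point with lowest y (tie → lowest x): (2, -10).
  2. Sort the remaining points by polar angle around p₀.
  3. Walk through sorted points, maintaining a stack; pop the top while the last three entries make a non-left turn (cross product ≤ 0).
  4. Final stack is the convex hull in CCW order: (2, -10), (10, -1), (0, 3), (-5, 4), (-8, 0).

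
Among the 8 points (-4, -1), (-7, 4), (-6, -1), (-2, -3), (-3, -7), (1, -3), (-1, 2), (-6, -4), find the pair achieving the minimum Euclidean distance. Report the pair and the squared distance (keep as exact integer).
Pair = ((-4, -1), (-6, -1)); squared distance = 4

Compute all C(8, 2) = 28 pairwise squared distances (x_i − x_j)² + (y_i − y_j)². The minimum is 4, attained by the pair ((-4, -1), (-6, -1)).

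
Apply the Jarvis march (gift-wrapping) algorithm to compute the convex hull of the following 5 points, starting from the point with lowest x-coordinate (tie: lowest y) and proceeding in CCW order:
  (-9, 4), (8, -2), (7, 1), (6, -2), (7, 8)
Hull (CCW) = [(-9, 4), (6, -2), (8, -2), (7, 8)]

Jarvis march: at each step, from the current hull vertex p, select the next vertex q as the point such that every other point lies strictly to the left of (or on) the directed line p → q. (Equivalently: for every other point r, the cross product (q − p) × (r − p) ≥ 0.)
Starting point (lowest x, tie lowest y): (-9, 4). Wrap until returning to start. Resulting hull: (-9, 4), (6, -2), (8, -2), (7, 8).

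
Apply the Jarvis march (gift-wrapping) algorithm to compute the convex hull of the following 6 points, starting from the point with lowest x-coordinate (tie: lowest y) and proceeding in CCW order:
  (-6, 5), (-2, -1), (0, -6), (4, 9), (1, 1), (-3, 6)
Hull (CCW) = [(-6, 5), (0, -6), (4, 9)]

Jarvis march: at each step, from the current hull vertex p, select the next vertex q as the point such that every other point lies strictly to the left of (or on) the directed line p → q. (Equivalently: for every other point r, the cross product (q − p) × (r − p) ≥ 0.)
Starting point (lowest x, tie lowest y): (-6, 5). Wrap until returning to start. Resulting hull: (-6, 5), (0, -6), (4, 9).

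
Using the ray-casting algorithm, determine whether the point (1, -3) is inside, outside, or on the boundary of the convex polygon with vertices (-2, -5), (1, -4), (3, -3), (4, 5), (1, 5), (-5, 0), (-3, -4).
The point (1, -3) lies strictly inside the polygon

Cast a horizontal ray to the right from the query point and count how many polygon edges it crosses (each edge strictly once or zero times, handled with the usual half-open convention). 
Parity of crossings → odd ⇒ inside.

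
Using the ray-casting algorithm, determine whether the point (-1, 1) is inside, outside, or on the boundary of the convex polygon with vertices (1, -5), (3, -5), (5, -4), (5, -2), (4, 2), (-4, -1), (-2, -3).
The point (-1, 1) lies strictly outside the polygon

Cast a horizontal ray to the right from the query point and count how many polygon edges it crosses (each edge strictly once or zero times, handled with the usual half-open convention). 
Parity of crossings → even ⇒ outside.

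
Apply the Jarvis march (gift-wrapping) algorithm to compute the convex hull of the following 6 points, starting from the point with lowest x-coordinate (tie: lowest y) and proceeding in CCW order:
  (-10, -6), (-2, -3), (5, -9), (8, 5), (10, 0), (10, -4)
Hull (CCW) = [(-10, -6), (5, -9), (10, -4), (10, 0), (8, 5)]

Jarvis march: at each step, from the current hull vertex p, select the next vertex q as the point such that every other point lies strictly to the left of (or on) the directed line p → q. (Equivalently: for every other point r, the cross product (q − p) × (r − p) ≥ 0.)
Starting point (lowest x, tie lowest y): (-10, -6). Wrap until returning to start. Resulting hull: (-10, -6), (5, -9), (10, -4), (10, 0), (8, 5).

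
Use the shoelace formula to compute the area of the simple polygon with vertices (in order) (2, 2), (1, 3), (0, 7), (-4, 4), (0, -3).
Area = 57/2

Shoelace formula: Area = (1/2) |Σ_i (x_i · y_{i+1} − x_{i+1} · y_i)| (indices mod n). Compute each cross term:
  (2)(3) − (1)(2) = 4
  (1)(7) − (0)(3) = 7
  (0)(4) − (-4)(7) = 28
  (-4)(-3) − (0)(4) = 12
  (0)(2) − (2)(-3) = 6
Sum = 57, so (signed) Area = 57/2 = 57/2, |Area| = 57/2.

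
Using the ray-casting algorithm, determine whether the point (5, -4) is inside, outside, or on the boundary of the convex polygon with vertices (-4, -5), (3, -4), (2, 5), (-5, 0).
The point (5, -4) lies strictly outside the polygon

Cast a horizontal ray to the right from the query point and count how many polygon edges it crosses (each edge strictly once or zero times, handled with the usual half-open convention). 
Parity of crossings → even ⇒ outside.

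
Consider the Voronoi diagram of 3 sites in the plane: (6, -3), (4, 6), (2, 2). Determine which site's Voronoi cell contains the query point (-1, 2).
Nearest site = (2, 2)

The Voronoi cell of site s contains exactly those query points closer to s than to any other site. Compute squared distances from q = (-1, 2) to each site:
  (2 − -1)² + (2 − 2)² = 9
  (4 − -1)² + (6 − 2)² = 41
  (6 − -1)² + (-3 − 2)² = 74
Minimum is attained by (2, 2), so q lies in its Voronoi cell.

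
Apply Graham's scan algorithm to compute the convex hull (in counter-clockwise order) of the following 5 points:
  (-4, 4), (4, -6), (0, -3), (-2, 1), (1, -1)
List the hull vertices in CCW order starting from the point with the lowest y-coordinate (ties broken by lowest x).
Hull (CCW) = [(4, -6), (1, -1), (-4, 4), (0, -3)]

Graham scan procedure:
  1. Find the pivot p₀ = point with lowest y (tie → lowest x): (4, -6).
  2. Sort the remaining points by polar angle around p₀.
  3. Walk through sorted points, maintaining a stack; pop the top while the last three entries make a non-left turn (cross product ≤ 0).
  4. Final stack is the convex hull in CCW order: (4, -6), (1, -1), (-4, 4), (0, -3).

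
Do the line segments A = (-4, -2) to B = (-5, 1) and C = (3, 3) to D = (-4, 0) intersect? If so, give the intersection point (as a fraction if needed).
No (intersection of containing lines falls outside at least one segment)

Parametrize and solve: t = 7/12, s = 13/12. At least one of these is outside [0, 1], so the segments do not intersect.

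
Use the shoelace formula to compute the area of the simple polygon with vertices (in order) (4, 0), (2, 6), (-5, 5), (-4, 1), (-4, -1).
Area = 91/2

Shoelace formula: Area = (1/2) |Σ_i (x_i · y_{i+1} − x_{i+1} · y_i)| (indices mod n). Compute each cross term:
  (4)(6) − (2)(0) = 24
  (2)(5) − (-5)(6) = 40
  (-5)(1) − (-4)(5) = 15
  (-4)(-1) − (-4)(1) = 8
  (-4)(0) − (4)(-1) = 4
Sum = 91, so (signed) Area = 91/2 = 91/2, |Area| = 91/2.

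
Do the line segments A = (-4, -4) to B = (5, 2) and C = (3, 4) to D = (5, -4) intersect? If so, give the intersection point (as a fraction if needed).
Yes; intersection at (26/7, 8/7) (t = 6/7 on AB, s = 5/14 on CD)

Parametrize AB as A + t(B − A) = (-4 + 9 t, -4 + 6 t) and CD as C + s(D − C) = (3 + 2 s, 4 + -8 s). Solve the linear system for (t, s). Determinant = 84 ≠ 0, so a unique intersection of the containing lines exists. Solution: t = 6/7, s = 5/14 — both in [0, 1], so the segments cross. Intersection point: (26/7, 8/7).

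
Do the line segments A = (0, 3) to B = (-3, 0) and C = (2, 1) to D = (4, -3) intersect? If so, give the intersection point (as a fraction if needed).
No (intersection of containing lines falls outside at least one segment)

Parametrize and solve: t = -2/9, s = -2/3. At least one of these is outside [0, 1], so the segments do not intersect.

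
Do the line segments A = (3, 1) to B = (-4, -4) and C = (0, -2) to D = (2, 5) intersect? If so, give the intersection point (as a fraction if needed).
Yes; intersection at (4/13, -12/13) (t = 5/13 on AB, s = 2/13 on CD)

Parametrize AB as A + t(B − A) = (3 + -7 t, 1 + -5 t) and CD as C + s(D − C) = (0 + 2 s, -2 + 7 s). Solve the linear system for (t, s). Determinant = 39 ≠ 0, so a unique intersection of the containing lines exists. Solution: t = 5/13, s = 2/13 — both in [0, 1], so the segments cross. Intersection point: (4/13, -12/13).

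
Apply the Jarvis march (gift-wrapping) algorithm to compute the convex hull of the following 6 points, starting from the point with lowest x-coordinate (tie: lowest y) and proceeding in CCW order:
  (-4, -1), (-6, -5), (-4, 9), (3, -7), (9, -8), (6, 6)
Hull (CCW) = [(-6, -5), (3, -7), (9, -8), (6, 6), (-4, 9)]

Jarvis march: at each step, from the current hull vertex p, select the next vertex q as the point such that every other point lies strictly to the left of (or on) the directed line p → q. (Equivalently: for every other point r, the cross product (q − p) × (r − p) ≥ 0.)
Starting point (lowest x, tie lowest y): (-6, -5). Wrap until returning to start. Resulting hull: (-6, -5), (3, -7), (9, -8), (6, 6), (-4, 9).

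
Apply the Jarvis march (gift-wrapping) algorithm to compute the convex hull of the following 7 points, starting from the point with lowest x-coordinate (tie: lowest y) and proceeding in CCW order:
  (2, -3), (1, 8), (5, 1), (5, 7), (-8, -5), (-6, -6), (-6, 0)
Hull (CCW) = [(-8, -5), (-6, -6), (2, -3), (5, 1), (5, 7), (1, 8), (-6, 0)]

Jarvis march: at each step, from the current hull vertex p, select the next vertex q as the point such that every other point lies strictly to the left of (or on) the directed line p → q. (Equivalently: for every other point r, the cross product (q − p) × (r − p) ≥ 0.)
Starting point (lowest x, tie lowest y): (-8, -5). Wrap until returning to start. Resulting hull: (-8, -5), (-6, -6), (2, -3), (5, 1), (5, 7), (1, 8), (-6, 0).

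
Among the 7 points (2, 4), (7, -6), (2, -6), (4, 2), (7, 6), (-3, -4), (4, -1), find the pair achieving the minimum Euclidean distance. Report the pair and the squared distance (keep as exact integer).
Pair = ((2, 4), (4, 2)); squared distance = 8

Compute all C(7, 2) = 21 pairwise squared distances (x_i − x_j)² + (y_i − y_j)². The minimum is 8, attained by the pair ((2, 4), (4, 2)).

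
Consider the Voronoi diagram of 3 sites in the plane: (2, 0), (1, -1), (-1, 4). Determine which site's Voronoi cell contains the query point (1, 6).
Nearest site = (-1, 4)

The Voronoi cell of site s contains exactly those query points closer to s than to any other site. Compute squared distances from q = (1, 6) to each site:
  (-1 − 1)² + (4 − 6)² = 8
  (2 − 1)² + (0 − 6)² = 37
  (1 − 1)² + (-1 − 6)² = 49
Minimum is attained by (-1, 4), so q lies in its Voronoi cell.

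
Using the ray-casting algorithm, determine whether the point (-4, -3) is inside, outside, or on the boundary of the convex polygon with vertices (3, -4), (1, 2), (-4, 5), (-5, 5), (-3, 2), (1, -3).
The point (-4, -3) lies strictly outside the polygon

Cast a horizontal ray to the right from the query point and count how many polygon edges it crosses (each edge strictly once or zero times, handled with the usual half-open convention). 
Parity of crossings → even ⇒ outside.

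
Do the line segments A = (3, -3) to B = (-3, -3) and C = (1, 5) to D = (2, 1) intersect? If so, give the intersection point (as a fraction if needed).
No (intersection of containing lines falls outside at least one segment)

Parametrize and solve: t = 0, s = 2. At least one of these is outside [0, 1], so the segments do not intersect.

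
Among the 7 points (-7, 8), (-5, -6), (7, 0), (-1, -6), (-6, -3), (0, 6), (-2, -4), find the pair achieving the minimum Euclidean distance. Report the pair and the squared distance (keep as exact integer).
Pair = ((-1, -6), (-2, -4)); squared distance = 5

Compute all C(7, 2) = 21 pairwise squared distances (x_i − x_j)² + (y_i − y_j)². The minimum is 5, attained by the pair ((-1, -6), (-2, -4)).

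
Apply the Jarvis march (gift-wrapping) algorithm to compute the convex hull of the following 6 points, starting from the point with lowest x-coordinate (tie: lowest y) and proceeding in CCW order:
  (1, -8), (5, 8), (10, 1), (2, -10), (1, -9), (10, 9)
Hull (CCW) = [(1, -9), (2, -10), (10, 1), (10, 9), (5, 8), (1, -8)]

Jarvis march: at each step, from the current hull vertex p, select the next vertex q as the point such that every other point lies strictly to the left of (or on) the directed line p → q. (Equivalently: for every other point r, the cross product (q − p) × (r − p) ≥ 0.)
Starting point (lowest x, tie lowest y): (1, -9). Wrap until returning to start. Resulting hull: (1, -9), (2, -10), (10, 1), (10, 9), (5, 8), (1, -8).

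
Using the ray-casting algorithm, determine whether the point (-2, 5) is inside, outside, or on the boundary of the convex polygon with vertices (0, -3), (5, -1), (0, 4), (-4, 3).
The point (-2, 5) lies strictly outside the polygon

Cast a horizontal ray to the right from the query point and count how many polygon edges it crosses (each edge strictly once or zero times, handled with the usual half-open convention). 
Parity of crossings → even ⇒ outside.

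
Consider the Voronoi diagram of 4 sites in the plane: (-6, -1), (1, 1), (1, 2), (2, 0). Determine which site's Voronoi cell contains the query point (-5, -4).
Nearest site = (-6, -1)

The Voronoi cell of site s contains exactly those query points closer to s than to any other site. Compute squared distances from q = (-5, -4) to each site:
  (-6 − -5)² + (-1 − -4)² = 10
  (1 − -5)² + (1 − -4)² = 61
  (2 − -5)² + (0 − -4)² = 65
  (1 − -5)² + (2 − -4)² = 72
Minimum is attained by (-6, -1), so q lies in its Voronoi cell.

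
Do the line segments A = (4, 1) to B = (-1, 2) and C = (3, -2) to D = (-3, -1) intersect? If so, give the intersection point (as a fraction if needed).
No (intersection of containing lines falls outside at least one segment)

Parametrize and solve: t = -19, s = -16. At least one of these is outside [0, 1], so the segments do not intersect.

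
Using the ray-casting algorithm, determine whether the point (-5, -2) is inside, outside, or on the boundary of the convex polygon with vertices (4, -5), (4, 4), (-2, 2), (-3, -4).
The point (-5, -2) lies strictly outside the polygon

Cast a horizontal ray to the right from the query point and count how many polygon edges it crosses (each edge strictly once or zero times, handled with the usual half-open convention). 
Parity of crossings → even ⇒ outside.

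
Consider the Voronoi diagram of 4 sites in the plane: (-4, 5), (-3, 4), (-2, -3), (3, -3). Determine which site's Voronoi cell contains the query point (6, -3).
Nearest site = (3, -3)

The Voronoi cell of site s contains exactly those query points closer to s than to any other site. Compute squared distances from q = (6, -3) to each site:
  (3 − 6)² + (-3 − -3)² = 9
  (-2 − 6)² + (-3 − -3)² = 64
  (-3 − 6)² + (4 − -3)² = 130
  (-4 − 6)² + (5 − -3)² = 164
Minimum is attained by (3, -3), so q lies in its Voronoi cell.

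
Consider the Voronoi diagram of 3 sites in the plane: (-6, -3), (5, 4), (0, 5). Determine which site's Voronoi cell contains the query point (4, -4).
Nearest site = (5, 4)

The Voronoi cell of site s contains exactly those query points closer to s than to any other site. Compute squared distances from q = (4, -4) to each site:
  (5 − 4)² + (4 − -4)² = 65
  (0 − 4)² + (5 − -4)² = 97
  (-6 − 4)² + (-3 − -4)² = 101
Minimum is attained by (5, 4), so q lies in its Voronoi cell.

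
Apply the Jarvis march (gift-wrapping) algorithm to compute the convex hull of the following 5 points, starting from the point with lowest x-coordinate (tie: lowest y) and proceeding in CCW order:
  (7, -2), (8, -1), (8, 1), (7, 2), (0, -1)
Hull (CCW) = [(0, -1), (7, -2), (8, -1), (8, 1), (7, 2)]

Jarvis march: at each step, from the current hull vertex p, select the next vertex q as the point such that every other point lies strictly to the left of (or on) the directed line p → q. (Equivalently: for every other point r, the cross product (q − p) × (r − p) ≥ 0.)
Starting point (lowest x, tie lowest y): (0, -1). Wrap until returning to start. Resulting hull: (0, -1), (7, -2), (8, -1), (8, 1), (7, 2).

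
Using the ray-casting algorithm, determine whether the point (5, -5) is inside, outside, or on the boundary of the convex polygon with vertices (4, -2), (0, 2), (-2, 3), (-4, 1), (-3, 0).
The point (5, -5) lies strictly outside the polygon

Cast a horizontal ray to the right from the query point and count how many polygon edges it crosses (each edge strictly once or zero times, handled with the usual half-open convention). 
Parity of crossings → even ⇒ outside.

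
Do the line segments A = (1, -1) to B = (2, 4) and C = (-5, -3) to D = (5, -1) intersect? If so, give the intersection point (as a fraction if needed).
No (intersection of containing lines falls outside at least one segment)

Parametrize and solve: t = -1/6, s = 7/12. At least one of these is outside [0, 1], so the segments do not intersect.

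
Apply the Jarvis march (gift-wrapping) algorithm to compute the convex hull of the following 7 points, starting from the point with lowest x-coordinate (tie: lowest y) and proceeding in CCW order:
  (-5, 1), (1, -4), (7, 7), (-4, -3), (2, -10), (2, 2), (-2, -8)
Hull (CCW) = [(-5, 1), (-4, -3), (-2, -8), (2, -10), (7, 7)]

Jarvis march: at each step, from the current hull vertex p, select the next vertex q as the point such that every other point lies strictly to the left of (or on) the directed line p → q. (Equivalently: for every other point r, the cross product (q − p) × (r − p) ≥ 0.)
Starting point (lowest x, tie lowest y): (-5, 1). Wrap until returning to start. Resulting hull: (-5, 1), (-4, -3), (-2, -8), (2, -10), (7, 7).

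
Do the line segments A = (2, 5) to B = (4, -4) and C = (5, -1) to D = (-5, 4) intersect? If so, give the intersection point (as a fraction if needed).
Yes; intersection at (25/8, -1/16) (t = 9/16 on AB, s = 3/16 on CD)

Parametrize AB as A + t(B − A) = (2 + 2 t, 5 + -9 t) and CD as C + s(D − C) = (5 + -10 s, -1 + 5 s). Solve the linear system for (t, s). Determinant = 80 ≠ 0, so a unique intersection of the containing lines exists. Solution: t = 9/16, s = 3/16 — both in [0, 1], so the segments cross. Intersection point: (25/8, -1/16).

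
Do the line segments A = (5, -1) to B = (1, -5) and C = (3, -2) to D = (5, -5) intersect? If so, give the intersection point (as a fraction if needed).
Yes; intersection at (17/5, -13/5) (t = 2/5 on AB, s = 1/5 on CD)

Parametrize AB as A + t(B − A) = (5 + -4 t, -1 + -4 t) and CD as C + s(D − C) = (3 + 2 s, -2 + -3 s). Solve the linear system for (t, s). Determinant = -20 ≠ 0, so a unique intersection of the containing lines exists. Solution: t = 2/5, s = 1/5 — both in [0, 1], so the segments cross. Intersection point: (17/5, -13/5).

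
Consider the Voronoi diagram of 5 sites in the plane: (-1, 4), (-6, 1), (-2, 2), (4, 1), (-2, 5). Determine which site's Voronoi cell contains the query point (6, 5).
Nearest site = (4, 1)

The Voronoi cell of site s contains exactly those query points closer to s than to any other site. Compute squared distances from q = (6, 5) to each site:
  (4 − 6)² + (1 − 5)² = 20
  (-1 − 6)² + (4 − 5)² = 50
  (-2 − 6)² + (5 − 5)² = 64
  (-2 − 6)² + (2 − 5)² = 73
  (-6 − 6)² + (1 − 5)² = 160
Minimum is attained by (4, 1), so q lies in its Voronoi cell.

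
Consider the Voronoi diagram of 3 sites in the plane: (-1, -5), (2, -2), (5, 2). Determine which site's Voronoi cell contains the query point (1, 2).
Nearest site = (5, 2)

The Voronoi cell of site s contains exactly those query points closer to s than to any other site. Compute squared distances from q = (1, 2) to each site:
  (5 − 1)² + (2 − 2)² = 16
  (2 − 1)² + (-2 − 2)² = 17
  (-1 − 1)² + (-5 − 2)² = 53
Minimum is attained by (5, 2), so q lies in its Voronoi cell.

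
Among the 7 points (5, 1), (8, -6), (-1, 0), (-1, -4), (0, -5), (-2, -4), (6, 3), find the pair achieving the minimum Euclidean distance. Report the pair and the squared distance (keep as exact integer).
Pair = ((-1, -4), (-2, -4)); squared distance = 1

Compute all C(7, 2) = 21 pairwise squared distances (x_i − x_j)² + (y_i − y_j)². The minimum is 1, attained by the pair ((-1, -4), (-2, -4)).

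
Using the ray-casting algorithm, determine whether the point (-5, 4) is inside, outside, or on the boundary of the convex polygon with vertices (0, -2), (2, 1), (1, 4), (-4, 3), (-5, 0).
The point (-5, 4) lies strictly outside the polygon

Cast a horizontal ray to the right from the query point and count how many polygon edges it crosses (each edge strictly once or zero times, handled with the usual half-open convention). 
Parity of crossings → even ⇒ outside.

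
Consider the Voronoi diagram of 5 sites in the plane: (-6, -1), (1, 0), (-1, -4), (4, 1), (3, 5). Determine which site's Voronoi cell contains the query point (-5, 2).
Nearest site = (-6, -1)

The Voronoi cell of site s contains exactly those query points closer to s than to any other site. Compute squared distances from q = (-5, 2) to each site:
  (-6 − -5)² + (-1 − 2)² = 10
  (1 − -5)² + (0 − 2)² = 40
  (-1 − -5)² + (-4 − 2)² = 52
  (3 − -5)² + (5 − 2)² = 73
  (4 − -5)² + (1 − 2)² = 82
Minimum is attained by (-6, -1), so q lies in its Voronoi cell.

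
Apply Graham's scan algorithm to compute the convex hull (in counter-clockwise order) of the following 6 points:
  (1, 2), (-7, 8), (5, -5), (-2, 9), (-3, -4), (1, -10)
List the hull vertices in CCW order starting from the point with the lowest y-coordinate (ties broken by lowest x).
Hull (CCW) = [(1, -10), (5, -5), (-2, 9), (-7, 8), (-3, -4)]

Graham scan procedure:
  1. Find the pivot p₀ = point with lowest y (tie → lowest x): (1, -10).
  2. Sort the remaining points by polar angle around p₀.
  3. Walk through sorted points, maintaining a stack; pop the top while the last three entries make a non-left turn (cross product ≤ 0).
  4. Final stack is the convex hull in CCW order: (1, -10), (5, -5), (-2, 9), (-7, 8), (-3, -4).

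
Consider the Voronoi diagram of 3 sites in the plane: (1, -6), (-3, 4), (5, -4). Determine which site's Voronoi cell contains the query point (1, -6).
Nearest site = (1, -6)

The Voronoi cell of site s contains exactly those query points closer to s than to any other site. Compute squared distances from q = (1, -6) to each site:
  (1 − 1)² + (-6 − -6)² = 0
  (5 − 1)² + (-4 − -6)² = 20
  (-3 − 1)² + (4 − -6)² = 116
Minimum is attained by (1, -6), so q lies in its Voronoi cell.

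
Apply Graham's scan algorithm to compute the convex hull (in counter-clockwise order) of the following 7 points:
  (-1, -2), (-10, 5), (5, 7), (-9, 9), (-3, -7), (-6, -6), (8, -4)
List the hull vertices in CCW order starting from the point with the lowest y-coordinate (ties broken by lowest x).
Hull (CCW) = [(-3, -7), (8, -4), (5, 7), (-9, 9), (-10, 5), (-6, -6)]

Graham scan procedure:
  1. Find the pivot p₀ = point with lowest y (tie → lowest x): (-3, -7).
  2. Sort the remaining points by polar angle around p₀.
  3. Walk through sorted points, maintaining a stack; pop the top while the last three entries make a non-left turn (cross product ≤ 0).
  4. Final stack is the convex hull in CCW order: (-3, -7), (8, -4), (5, 7), (-9, 9), (-10, 5), (-6, -6).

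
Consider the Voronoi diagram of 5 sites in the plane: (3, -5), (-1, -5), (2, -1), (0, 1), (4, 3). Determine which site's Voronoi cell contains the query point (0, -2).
Nearest site = (2, -1)

The Voronoi cell of site s contains exactly those query points closer to s than to any other site. Compute squared distances from q = (0, -2) to each site:
  (2 − 0)² + (-1 − -2)² = 5
  (0 − 0)² + (1 − -2)² = 9
  (-1 − 0)² + (-5 − -2)² = 10
  (3 − 0)² + (-5 − -2)² = 18
  (4 − 0)² + (3 − -2)² = 41
Minimum is attained by (2, -1), so q lies in its Voronoi cell.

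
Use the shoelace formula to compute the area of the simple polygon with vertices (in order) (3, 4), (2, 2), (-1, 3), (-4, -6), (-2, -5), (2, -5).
Area = 75/2

Shoelace formula: Area = (1/2) |Σ_i (x_i · y_{i+1} − x_{i+1} · y_i)| (indices mod n). Compute each cross term:
  (3)(2) − (2)(4) = -2
  (2)(3) − (-1)(2) = 8
  (-1)(-6) − (-4)(3) = 18
  (-4)(-5) − (-2)(-6) = 8
  (-2)(-5) − (2)(-5) = 20
  (2)(4) − (3)(-5) = 23
Sum = 75, so (signed) Area = 75/2 = 75/2, |Area| = 75/2.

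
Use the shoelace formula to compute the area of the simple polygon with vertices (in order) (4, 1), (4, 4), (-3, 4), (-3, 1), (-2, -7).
Area = 49

Shoelace formula: Area = (1/2) |Σ_i (x_i · y_{i+1} − x_{i+1} · y_i)| (indices mod n). Compute each cross term:
  (4)(4) − (4)(1) = 12
  (4)(4) − (-3)(4) = 28
  (-3)(1) − (-3)(4) = 9
  (-3)(-7) − (-2)(1) = 23
  (-2)(1) − (4)(-7) = 26
Sum = 98, so (signed) Area = 98/2 = 49, |Area| = 49.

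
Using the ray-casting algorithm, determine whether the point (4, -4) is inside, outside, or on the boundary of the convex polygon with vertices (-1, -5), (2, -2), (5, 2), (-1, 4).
The point (4, -4) lies strictly outside the polygon

Cast a horizontal ray to the right from the query point and count how many polygon edges it crosses (each edge strictly once or zero times, handled with the usual half-open convention). 
Parity of crossings → even ⇒ outside.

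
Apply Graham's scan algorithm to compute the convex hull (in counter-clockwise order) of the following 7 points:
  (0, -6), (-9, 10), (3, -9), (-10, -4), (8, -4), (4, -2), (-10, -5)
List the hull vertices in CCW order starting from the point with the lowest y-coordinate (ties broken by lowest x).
Hull (CCW) = [(3, -9), (8, -4), (-9, 10), (-10, -4), (-10, -5)]

Graham scan procedure:
  1. Find the pivot p₀ = point with lowest y (tie → lowest x): (3, -9).
  2. Sort the remaining points by polar angle around p₀.
  3. Walk through sorted points, maintaining a stack; pop the top while the last three entries make a non-left turn (cross product ≤ 0).
  4. Final stack is the convex hull in CCW order: (3, -9), (8, -4), (-9, 10), (-10, -4), (-10, -5).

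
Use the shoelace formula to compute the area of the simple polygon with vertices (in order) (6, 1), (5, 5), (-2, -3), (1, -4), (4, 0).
Area = 51/2

Shoelace formula: Area = (1/2) |Σ_i (x_i · y_{i+1} − x_{i+1} · y_i)| (indices mod n). Compute each cross term:
  (6)(5) − (5)(1) = 25
  (5)(-3) − (-2)(5) = -5
  (-2)(-4) − (1)(-3) = 11
  (1)(0) − (4)(-4) = 16
  (4)(1) − (6)(0) = 4
Sum = 51, so (signed) Area = 51/2 = 51/2, |Area| = 51/2.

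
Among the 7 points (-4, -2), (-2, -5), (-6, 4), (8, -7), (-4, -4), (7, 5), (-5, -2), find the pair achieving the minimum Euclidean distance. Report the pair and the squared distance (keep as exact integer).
Pair = ((-4, -2), (-5, -2)); squared distance = 1

Compute all C(7, 2) = 21 pairwise squared distances (x_i − x_j)² + (y_i − y_j)². The minimum is 1, attained by the pair ((-4, -2), (-5, -2)).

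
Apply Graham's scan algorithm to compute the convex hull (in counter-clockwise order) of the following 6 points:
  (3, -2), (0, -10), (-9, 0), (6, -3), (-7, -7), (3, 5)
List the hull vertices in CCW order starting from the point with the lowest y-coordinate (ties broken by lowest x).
Hull (CCW) = [(0, -10), (6, -3), (3, 5), (-9, 0), (-7, -7)]

Graham scan procedure:
  1. Find the pivot p₀ = point with lowest y (tie → lowest x): (0, -10).
  2. Sort the remaining points by polar angle around p₀.
  3. Walk through sorted points, maintaining a stack; pop the top while the last three entries make a non-left turn (cross product ≤ 0).
  4. Final stack is the convex hull in CCW order: (0, -10), (6, -3), (3, 5), (-9, 0), (-7, -7).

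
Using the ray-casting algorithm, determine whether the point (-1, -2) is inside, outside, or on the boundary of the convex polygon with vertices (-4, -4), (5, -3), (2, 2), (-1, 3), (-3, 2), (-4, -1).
The point (-1, -2) lies strictly inside the polygon

Cast a horizontal ray to the right from the query point and count how many polygon edges it crosses (each edge strictly once or zero times, handled with the usual half-open convention). 
Parity of crossings → odd ⇒ inside.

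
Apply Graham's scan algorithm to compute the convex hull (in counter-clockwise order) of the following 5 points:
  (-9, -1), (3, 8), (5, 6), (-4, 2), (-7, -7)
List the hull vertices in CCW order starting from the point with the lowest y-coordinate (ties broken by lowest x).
Hull (CCW) = [(-7, -7), (5, 6), (3, 8), (-9, -1)]

Graham scan procedure:
  1. Find the pivot p₀ = point with lowest y (tie → lowest x): (-7, -7).
  2. Sort the remaining points by polar angle around p₀.
  3. Walk through sorted points, maintaining a stack; pop the top while the last three entries make a non-left turn (cross product ≤ 0).
  4. Final stack is the convex hull in CCW order: (-7, -7), (5, 6), (3, 8), (-9, -1).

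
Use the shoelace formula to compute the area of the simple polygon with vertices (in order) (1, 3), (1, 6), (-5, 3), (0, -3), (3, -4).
Area = 73/2

Shoelace formula: Area = (1/2) |Σ_i (x_i · y_{i+1} − x_{i+1} · y_i)| (indices mod n). Compute each cross term:
  (1)(6) − (1)(3) = 3
  (1)(3) − (-5)(6) = 33
  (-5)(-3) − (0)(3) = 15
  (0)(-4) − (3)(-3) = 9
  (3)(3) − (1)(-4) = 13
Sum = 73, so (signed) Area = 73/2 = 73/2, |Area| = 73/2.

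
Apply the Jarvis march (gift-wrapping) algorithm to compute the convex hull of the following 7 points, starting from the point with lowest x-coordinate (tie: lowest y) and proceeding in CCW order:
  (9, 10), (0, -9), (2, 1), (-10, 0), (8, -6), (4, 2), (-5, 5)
Hull (CCW) = [(-10, 0), (0, -9), (8, -6), (9, 10), (-5, 5)]

Jarvis march: at each step, from the current hull vertex p, select the next vertex q as the point such that every other point lies strictly to the left of (or on) the directed line p → q. (Equivalently: for every other point r, the cross product (q − p) × (r − p) ≥ 0.)
Starting point (lowest x, tie lowest y): (-10, 0). Wrap until returning to start. Resulting hull: (-10, 0), (0, -9), (8, -6), (9, 10), (-5, 5).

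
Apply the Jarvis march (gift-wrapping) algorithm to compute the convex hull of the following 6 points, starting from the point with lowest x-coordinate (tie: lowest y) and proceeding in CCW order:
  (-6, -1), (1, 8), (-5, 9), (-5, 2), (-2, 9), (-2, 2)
Hull (CCW) = [(-6, -1), (-2, 2), (1, 8), (-2, 9), (-5, 9)]

Jarvis march: at each step, from the current hull vertex p, select the next vertex q as the point such that every other point lies strictly to the left of (or on) the directed line p → q. (Equivalently: for every other point r, the cross product (q − p) × (r − p) ≥ 0.)
Starting point (lowest x, tie lowest y): (-6, -1). Wrap until returning to start. Resulting hull: (-6, -1), (-2, 2), (1, 8), (-2, 9), (-5, 9).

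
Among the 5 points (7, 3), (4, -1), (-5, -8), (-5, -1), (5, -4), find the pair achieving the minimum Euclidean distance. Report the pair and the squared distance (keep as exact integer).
Pair = ((4, -1), (5, -4)); squared distance = 10

Compute all C(5, 2) = 10 pairwise squared distances (x_i − x_j)² + (y_i − y_j)². The minimum is 10, attained by the pair ((4, -1), (5, -4)).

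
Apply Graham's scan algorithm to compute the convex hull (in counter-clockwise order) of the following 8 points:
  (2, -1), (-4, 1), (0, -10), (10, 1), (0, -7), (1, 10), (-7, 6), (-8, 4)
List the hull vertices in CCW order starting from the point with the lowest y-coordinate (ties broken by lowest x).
Hull (CCW) = [(0, -10), (10, 1), (1, 10), (-7, 6), (-8, 4)]

Graham scan procedure:
  1. Find the pivot p₀ = point with lowest y (tie → lowest x): (0, -10).
  2. Sort the remaining points by polar angle around p₀.
  3. Walk through sorted points, maintaining a stack; pop the top while the last three entries make a non-left turn (cross product ≤ 0).
  4. Final stack is the convex hull in CCW order: (0, -10), (10, 1), (1, 10), (-7, 6), (-8, 4).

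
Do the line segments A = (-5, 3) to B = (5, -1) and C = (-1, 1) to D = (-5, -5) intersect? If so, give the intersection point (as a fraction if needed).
No (intersection of containing lines falls outside at least one segment)

Parametrize and solve: t = 8/19, s = -1/19. At least one of these is outside [0, 1], so the segments do not intersect.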